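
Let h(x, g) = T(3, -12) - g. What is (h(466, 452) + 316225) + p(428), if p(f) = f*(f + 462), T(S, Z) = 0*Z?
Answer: 696693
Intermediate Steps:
T(S, Z) = 0
p(f) = f*(462 + f)
h(x, g) = -g (h(x, g) = 0 - g = -g)
(h(466, 452) + 316225) + p(428) = (-1*452 + 316225) + 428*(462 + 428) = (-452 + 316225) + 428*890 = 315773 + 380920 = 696693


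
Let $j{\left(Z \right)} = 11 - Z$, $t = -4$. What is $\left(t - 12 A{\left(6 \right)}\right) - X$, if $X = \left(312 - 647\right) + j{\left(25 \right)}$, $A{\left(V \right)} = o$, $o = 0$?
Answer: $345$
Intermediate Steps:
$A{\left(V \right)} = 0$
$X = -349$ ($X = \left(312 - 647\right) + \left(11 - 25\right) = -335 + \left(11 - 25\right) = -335 - 14 = -349$)
$\left(t - 12 A{\left(6 \right)}\right) - X = \left(-4 - 0\right) - -349 = \left(-4 + 0\right) + 349 = -4 + 349 = 345$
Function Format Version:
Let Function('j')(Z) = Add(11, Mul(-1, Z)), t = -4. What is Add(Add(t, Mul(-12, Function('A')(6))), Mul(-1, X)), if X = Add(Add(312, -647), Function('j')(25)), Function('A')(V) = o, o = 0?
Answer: 345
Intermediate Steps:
Function('A')(V) = 0
X = -349 (X = Add(Add(312, -647), Add(11, Mul(-1, 25))) = Add(-335, Add(11, -25)) = Add(-335, -14) = -349)
Add(Add(t, Mul(-12, Function('A')(6))), Mul(-1, X)) = Add(Add(-4, Mul(-12, 0)), Mul(-1, -349)) = Add(Add(-4, 0), 349) = Add(-4, 349) = 345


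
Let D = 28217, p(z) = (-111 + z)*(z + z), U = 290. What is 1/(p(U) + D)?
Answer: 1/132037 ≈ 7.5736e-6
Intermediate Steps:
p(z) = 2*z*(-111 + z) (p(z) = (-111 + z)*(2*z) = 2*z*(-111 + z))
1/(p(U) + D) = 1/(2*290*(-111 + 290) + 28217) = 1/(2*290*179 + 28217) = 1/(103820 + 28217) = 1/132037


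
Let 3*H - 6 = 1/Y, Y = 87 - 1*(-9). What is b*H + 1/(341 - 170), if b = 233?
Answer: 2554411/5472 ≈ 466.81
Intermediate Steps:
Y = 96 (Y = 87 + 9 = 96)
H = 577/288 (H = 2 + (⅓)/96 = 2 + (⅓)*(1/96) = 2 + 1/288 = 577/288 ≈ 2.0035)
b*H + 1/(341 - 170) = 233*(577/288) + 1/(341 - 170) = 134441/288 + 1/171 = 2554411/5472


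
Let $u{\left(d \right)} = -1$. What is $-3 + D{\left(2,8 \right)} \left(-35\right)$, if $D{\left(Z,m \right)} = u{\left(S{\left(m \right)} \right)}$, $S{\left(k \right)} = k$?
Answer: $32$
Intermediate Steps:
$D{\left(Z,m \right)} = -1$
$-3 + D{\left(2,8 \right)} \left(-35\right) = -3 - -35 = -3 + 35 = 32$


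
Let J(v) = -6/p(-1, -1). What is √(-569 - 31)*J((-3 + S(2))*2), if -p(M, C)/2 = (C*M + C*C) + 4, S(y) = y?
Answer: 5*I*√6 ≈ 12.247*I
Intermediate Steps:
p(M, C) = -8 - 2*C² - 2*C*M (p(M, C) = -2*((C*M + C*C) + 4) = -2*((C*M + C²) + 4) = -2*((C² + C*M) + 4) = -2*(4 + C² + C*M) = -8 - 2*C² - 2*C*M)
J(v) = ½ (J(v) = -6/(-8 - 2*(-1)² - 2*(-1)*(-1)) = -6/(-8 - 2*1 - 2) = -6/(-8 - 2 - 2) = -6/(-12) = -6*(-1/12) = ½)
√(-569 - 31)*J((-3 + S(2))*2) = √(-569 - 31)*(½) = √(-600)*(½) = (10*I*√6)*(½) = 5*I*√6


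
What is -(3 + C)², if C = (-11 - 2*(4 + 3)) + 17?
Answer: -25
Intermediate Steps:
C = -8 (C = (-11 - 2*7) + 17 = (-11 - 14) + 17 = -25 + 17 = -8)
-(3 + C)² = -(3 - 8)² = -1*(-5)² = -1*25 = -25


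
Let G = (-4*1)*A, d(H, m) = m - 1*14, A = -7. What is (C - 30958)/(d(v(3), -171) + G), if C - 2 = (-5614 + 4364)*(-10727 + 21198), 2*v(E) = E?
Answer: 13119706/157 ≈ 83565.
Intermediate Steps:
v(E) = E/2
d(H, m) = -14 + m (d(H, m) = m - 14 = -14 + m)
G = 28 (G = -4*1*(-7) = -4*(-7) = 28)
C = -13088748 (C = 2 + (-5614 + 4364)*(-10727 + 21198) = 2 - 1250*10471 = 2 - 13088750 = -13088748)
(C - 30958)/(d(v(3), -171) + G) = (-13088748 - 30958)/((-14 - 171) + 28) = -13119706/(-185 + 28) = -13119706/(-157) = -13119706*(-1/157) = 13119706/157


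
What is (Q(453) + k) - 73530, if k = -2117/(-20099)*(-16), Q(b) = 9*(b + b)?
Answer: -1314026096/20099 ≈ -65378.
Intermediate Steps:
Q(b) = 18*b (Q(b) = 9*(2*b) = 18*b)
k = -33872/20099 (k = -2117*(-1/20099)*(-16) = (2117/20099)*(-16) = -33872/20099 ≈ -1.6853)
(Q(453) + k) - 73530 = (18*453 - 33872/20099) - 73530 = (8154 - 33872/20099) - 73530 = 163853374/20099 - 73530 = -1314026096/20099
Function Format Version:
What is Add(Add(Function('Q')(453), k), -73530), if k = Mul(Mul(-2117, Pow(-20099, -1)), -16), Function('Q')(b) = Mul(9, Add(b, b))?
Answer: Rational(-1314026096, 20099) ≈ -65378.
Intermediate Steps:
Function('Q')(b) = Mul(18, b) (Function('Q')(b) = Mul(9, Mul(2, b)) = Mul(18, b))
k = Rational(-33872, 20099) (k = Mul(Mul(-2117, Rational(-1, 20099)), -16) = Mul(Rational(2117, 20099), -16) = Rational(-33872, 20099) ≈ -1.6853)
Add(Add(Function('Q')(453), k), -73530) = Add(Add(Mul(18, 453), Rational(-33872, 20099)), -73530) = Add(Add(8154, Rational(-33872, 20099)), -73530) = Add(Rational(163853374, 20099), -73530) = Rational(-1314026096, 20099)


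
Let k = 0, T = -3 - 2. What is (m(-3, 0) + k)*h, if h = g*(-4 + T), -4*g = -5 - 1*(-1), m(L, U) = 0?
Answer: 0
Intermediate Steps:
T = -5
g = 1 (g = -(-5 - 1*(-1))/4 = -(-5 + 1)/4 = -¼*(-4) = 1)
h = -9 (h = 1*(-4 - 5) = 1*(-9) = -9)
(m(-3, 0) + k)*h = (0 + 0)*(-9) = 0*(-9) = 0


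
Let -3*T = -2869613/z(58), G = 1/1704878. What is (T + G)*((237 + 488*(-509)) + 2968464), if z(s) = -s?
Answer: -3327169182257765090/74162193 ≈ -4.4863e+10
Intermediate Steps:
G = 1/1704878 ≈ 5.8655e-7
T = -2869613/174 (T = -(-2869613)/(3*((-1*58))) = -(-2869613)/(3*(-58)) = -(-2869613)*(-1)/(3*58) = -⅓*2869613/58 = -2869613/174 ≈ -16492.)
(T + G)*((237 + 488*(-509)) + 2968464) = (-2869613/174 + 1/1704878)*((237 + 488*(-509)) + 2968464) = -1223085018010*((237 - 248392) + 2968464)/74162193 = -1223085018010*(-248155 + 2968464)/74162193 = -1223085018010/74162193*2720309 = -3327169182257765090/74162193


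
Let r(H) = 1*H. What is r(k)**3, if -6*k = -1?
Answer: 1/216 ≈ 0.0046296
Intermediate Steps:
k = 1/6 (k = -1/6*(-1) = 1/6 ≈ 0.16667)
r(H) = H
r(k)**3 = (1/6)**3 = 1/216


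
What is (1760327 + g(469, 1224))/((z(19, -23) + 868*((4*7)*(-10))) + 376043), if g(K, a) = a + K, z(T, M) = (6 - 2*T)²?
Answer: 1762020/134027 ≈ 13.147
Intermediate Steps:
g(K, a) = K + a
(1760327 + g(469, 1224))/((z(19, -23) + 868*((4*7)*(-10))) + 376043) = (1760327 + (469 + 1224))/((4*(-3 + 19)² + 868*((4*7)*(-10))) + 376043) = (1760327 + 1693)/((4*16² + 868*(28*(-10))) + 376043) = 1762020/((4*256 + 868*(-280)) + 376043) = 1762020/((1024 - 243040) + 376043) = 1762020/(-242016 + 376043) = 1762020/134027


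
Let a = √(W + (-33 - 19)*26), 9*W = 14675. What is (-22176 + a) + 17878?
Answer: -4298 + √2507/3 ≈ -4281.3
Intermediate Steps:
W = 14675/9 (W = (⅑)*14675 = 14675/9 ≈ 1630.6)
a = √2507/3 (a = √(14675/9 + (-33 - 19)*26) = √(14675/9 - 52*26) = √(14675/9 - 1352) = √(2507/9) = √2507/3 ≈ 16.690)
(-22176 + a) + 17878 = (-22176 + √2507/3) + 17878 = -4298 + √2507/3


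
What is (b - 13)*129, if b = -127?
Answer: -18060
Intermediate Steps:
(b - 13)*129 = (-127 - 13)*129 = -140*129 = -18060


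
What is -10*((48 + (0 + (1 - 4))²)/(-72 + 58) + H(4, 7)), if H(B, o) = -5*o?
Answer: 2735/7 ≈ 390.71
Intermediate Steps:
-10*((48 + (0 + (1 - 4))²)/(-72 + 58) + H(4, 7)) = -10*((48 + (0 + (1 - 4))²)/(-72 + 58) - 5*7) = -10*((48 + (0 - 3)²)/(-14) - 35) = -10*((48 + (-3)²)*(-1/14) - 35) = -10*((48 + 9)*(-1/14) - 35) = -10*(57*(-1/14) - 35) = -10*(-57/14 - 35) = -10*(-547/14) = 2735/7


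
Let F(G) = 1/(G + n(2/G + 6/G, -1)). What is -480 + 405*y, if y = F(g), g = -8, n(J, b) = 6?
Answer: -1365/2 ≈ -682.50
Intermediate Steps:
F(G) = 1/(6 + G) (F(G) = 1/(G + 6) = 1/(6 + G))
y = -½ (y = 1/(6 - 8) = 1/(-2) = -½ ≈ -0.50000)
-480 + 405*y = -480 + 405*(-½) = -480 - 405/2 = -1365/2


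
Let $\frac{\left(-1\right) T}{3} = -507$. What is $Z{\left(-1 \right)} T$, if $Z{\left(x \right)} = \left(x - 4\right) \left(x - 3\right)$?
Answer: $30420$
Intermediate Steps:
$T = 1521$ ($T = \left(-3\right) \left(-507\right) = 1521$)
$Z{\left(x \right)} = \left(-4 + x\right) \left(-3 + x\right)$
$Z{\left(-1 \right)} T = \left(12 + \left(-1\right)^{2} - -7\right) 1521 = \left(12 + 1 + 7\right) 1521 = 20 \cdot 1521 = 30420$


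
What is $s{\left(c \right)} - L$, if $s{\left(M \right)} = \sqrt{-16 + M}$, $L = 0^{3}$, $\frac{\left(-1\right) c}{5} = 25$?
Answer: $i \sqrt{141} \approx 11.874 i$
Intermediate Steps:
$c = -125$ ($c = \left(-5\right) 25 = -125$)
$L = 0$
$s{\left(c \right)} - L = \sqrt{-16 - 125} - 0 = \sqrt{-141} + 0 = i \sqrt{141} + 0 = i \sqrt{141}$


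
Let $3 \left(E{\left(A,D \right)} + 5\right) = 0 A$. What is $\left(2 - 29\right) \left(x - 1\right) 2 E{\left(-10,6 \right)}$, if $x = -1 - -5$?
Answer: $810$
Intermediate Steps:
$E{\left(A,D \right)} = -5$ ($E{\left(A,D \right)} = -5 + \frac{0 A}{3} = -5 + \frac{1}{3} \cdot 0 = -5 + 0 = -5$)
$x = 4$ ($x = -1 + 5 = 4$)
$\left(2 - 29\right) \left(x - 1\right) 2 E{\left(-10,6 \right)} = \left(2 - 29\right) \left(4 - 1\right) 2 \left(-5\right) = - 27 \cdot 3 \cdot 2 \left(-5\right) = \left(-27\right) 6 \left(-5\right) = \left(-162\right) \left(-5\right) = 810$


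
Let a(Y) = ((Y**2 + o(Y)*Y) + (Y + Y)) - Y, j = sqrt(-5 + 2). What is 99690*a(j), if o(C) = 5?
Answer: -299070 + 598140*I*sqrt(3) ≈ -2.9907e+5 + 1.036e+6*I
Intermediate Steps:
j = I*sqrt(3) (j = sqrt(-3) = I*sqrt(3) ≈ 1.732*I)
a(Y) = Y**2 + 6*Y (a(Y) = ((Y**2 + 5*Y) + (Y + Y)) - Y = ((Y**2 + 5*Y) + 2*Y) - Y = (Y**2 + 7*Y) - Y = Y**2 + 6*Y)
99690*a(j) = 99690*((I*sqrt(3))*(6 + I*sqrt(3))) = 99690*(I*sqrt(3)*(6 + I*sqrt(3))) = 99690*I*sqrt(3)*(6 + I*sqrt(3))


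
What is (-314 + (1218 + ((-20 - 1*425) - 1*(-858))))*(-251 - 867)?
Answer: -1472406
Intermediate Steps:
(-314 + (1218 + ((-20 - 1*425) - 1*(-858))))*(-251 - 867) = (-314 + (1218 + ((-20 - 425) + 858)))*(-1118) = (-314 + (1218 + (-445 + 858)))*(-1118) = (-314 + (1218 + 413))*(-1118) = (-314 + 1631)*(-1118) = 1317*(-1118) = -1472406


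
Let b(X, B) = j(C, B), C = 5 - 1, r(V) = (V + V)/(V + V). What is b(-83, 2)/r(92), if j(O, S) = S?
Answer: 2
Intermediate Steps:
r(V) = 1 (r(V) = (2*V)/((2*V)) = (2*V)*(1/(2*V)) = 1)
C = 4
b(X, B) = B
b(-83, 2)/r(92) = 2/1 = 2*1 = 2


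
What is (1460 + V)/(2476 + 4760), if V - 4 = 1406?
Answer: 1435/3618 ≈ 0.39663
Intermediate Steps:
V = 1410 (V = 4 + 1406 = 1410)
(1460 + V)/(2476 + 4760) = (1460 + 1410)/(2476 + 4760) = 2870/7236 = 2870*(1/7236) = 1435/3618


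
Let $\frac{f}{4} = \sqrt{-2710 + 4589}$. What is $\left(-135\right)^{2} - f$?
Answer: $18225 - 4 \sqrt{1879} \approx 18052.0$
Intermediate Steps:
$f = 4 \sqrt{1879}$ ($f = 4 \sqrt{-2710 + 4589} = 4 \sqrt{1879} \approx 173.39$)
$\left(-135\right)^{2} - f = \left(-135\right)^{2} - 4 \sqrt{1879} = 18225 - 4 \sqrt{1879}$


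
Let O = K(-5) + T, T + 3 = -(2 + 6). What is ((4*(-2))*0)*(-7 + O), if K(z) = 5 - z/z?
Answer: 0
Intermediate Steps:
T = -11 (T = -3 - (2 + 6) = -3 - 1*8 = -3 - 8 = -11)
K(z) = 4 (K(z) = 5 - 1*1 = 5 - 1 = 4)
O = -7 (O = 4 - 11 = -7)
((4*(-2))*0)*(-7 + O) = ((4*(-2))*0)*(-7 - 7) = -8*0*(-14) = 0*(-14) = 0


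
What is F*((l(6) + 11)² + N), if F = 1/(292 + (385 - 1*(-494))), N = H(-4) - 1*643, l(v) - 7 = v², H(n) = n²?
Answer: 2289/1171 ≈ 1.9547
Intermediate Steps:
l(v) = 7 + v²
N = -627 (N = (-4)² - 1*643 = 16 - 643 = -627)
F = 1/1171 (F = 1/(292 + (385 + 494)) = 1/(292 + 879) = 1/1171 ≈ 0.00085397)
F*((l(6) + 11)² + N) = (((7 + 6²) + 11)² - 627)/1171 = (((7 + 36) + 11)² - 627)/1171 = ((43 + 11)² - 627)/1171 = (54² - 627)/1171 = (2916 - 627)/1171 = (1/1171)*2289 = 2289/1171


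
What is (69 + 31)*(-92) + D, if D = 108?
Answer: -9092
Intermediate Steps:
(69 + 31)*(-92) + D = (69 + 31)*(-92) + 108 = 100*(-92) + 108 = -9200 + 108 = -9092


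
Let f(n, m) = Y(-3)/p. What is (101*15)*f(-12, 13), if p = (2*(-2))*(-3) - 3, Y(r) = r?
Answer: -505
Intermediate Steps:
p = 9 (p = -4*(-3) - 3 = 12 - 3 = 9)
f(n, m) = -⅓ (f(n, m) = -3/9 = -3*⅑ = -⅓)
(101*15)*f(-12, 13) = (101*15)*(-⅓) = 1515*(-⅓) = -505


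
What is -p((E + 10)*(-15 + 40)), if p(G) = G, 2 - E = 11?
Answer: -25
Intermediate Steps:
E = -9 (E = 2 - 1*11 = 2 - 11 = -9)
-p((E + 10)*(-15 + 40)) = -(-9 + 10)*(-15 + 40) = -25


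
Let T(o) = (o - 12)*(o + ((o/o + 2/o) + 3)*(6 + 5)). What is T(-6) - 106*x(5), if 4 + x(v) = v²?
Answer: -2844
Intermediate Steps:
x(v) = -4 + v²
T(o) = (-12 + o)*(44 + o + 22/o) (T(o) = (-12 + o)*(o + ((1 + 2/o) + 3)*11) = (-12 + o)*(o + (4 + 2/o)*11) = (-12 + o)*(o + (44 + 22/o)) = (-12 + o)*(44 + o + 22/o))
T(-6) - 106*x(5) = (-506 + (-6)² - 264/(-6) + 32*(-6)) - 106*(-4 + 5²) = (-506 + 36 - 264*(-⅙) - 192) - 106*(-4 + 25) = (-506 + 36 + 44 - 192) - 106*21 = -618 - 2226 = -2844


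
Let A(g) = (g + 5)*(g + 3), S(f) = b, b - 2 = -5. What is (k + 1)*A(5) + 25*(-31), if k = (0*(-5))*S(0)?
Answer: -695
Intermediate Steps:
b = -3 (b = 2 - 5 = -3)
S(f) = -3
k = 0 (k = (0*(-5))*(-3) = 0*(-3) = 0)
A(g) = (3 + g)*(5 + g) (A(g) = (5 + g)*(3 + g) = (3 + g)*(5 + g))
(k + 1)*A(5) + 25*(-31) = (0 + 1)*(15 + 5**2 + 8*5) + 25*(-31) = 1*(15 + 25 + 40) - 775 = 1*80 - 775 = 80 - 775 = -695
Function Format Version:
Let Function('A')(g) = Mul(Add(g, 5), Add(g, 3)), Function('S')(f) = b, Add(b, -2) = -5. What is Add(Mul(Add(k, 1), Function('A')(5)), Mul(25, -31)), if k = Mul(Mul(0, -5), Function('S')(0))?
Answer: -695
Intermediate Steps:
b = -3 (b = Add(2, -5) = -3)
Function('S')(f) = -3
k = 0 (k = Mul(Mul(0, -5), -3) = Mul(0, -3) = 0)
Function('A')(g) = Mul(Add(3, g), Add(5, g)) (Function('A')(g) = Mul(Add(5, g), Add(3, g)) = Mul(Add(3, g), Add(5, g)))
Add(Mul(Add(k, 1), Function('A')(5)), Mul(25, -31)) = Add(Mul(Add(0, 1), Add(15, Pow(5, 2), Mul(8, 5))), Mul(25, -31)) = Add(Mul(1, Add(15, 25, 40)), -775) = Add(Mul(1, 80), -775) = Add(80, -775) = -695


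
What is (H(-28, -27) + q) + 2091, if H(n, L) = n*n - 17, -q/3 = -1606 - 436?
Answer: 8984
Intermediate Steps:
q = 6126 (q = -3*(-1606 - 436) = -3*(-2042) = 6126)
H(n, L) = -17 + n² (H(n, L) = n² - 17 = -17 + n²)
(H(-28, -27) + q) + 2091 = ((-17 + (-28)²) + 6126) + 2091 = ((-17 + 784) + 6126) + 2091 = (767 + 6126) + 2091 = 6893 + 2091 = 8984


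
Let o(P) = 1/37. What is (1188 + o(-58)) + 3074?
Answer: 157695/37 ≈ 4262.0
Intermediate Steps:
o(P) = 1/37
(1188 + o(-58)) + 3074 = (1188 + 1/37) + 3074 = 43957/37 + 3074 = 157695/37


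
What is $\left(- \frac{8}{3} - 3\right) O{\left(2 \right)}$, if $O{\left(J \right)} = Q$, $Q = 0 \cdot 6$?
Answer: $0$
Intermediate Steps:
$Q = 0$
$O{\left(J \right)} = 0$
$\left(- \frac{8}{3} - 3\right) O{\left(2 \right)} = \left(- \frac{8}{3} - 3\right) 0 = \left(- \frac{17}{3}\right) 0 = 0$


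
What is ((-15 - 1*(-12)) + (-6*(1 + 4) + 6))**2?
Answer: 729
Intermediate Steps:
((-15 - 1*(-12)) + (-6*(1 + 4) + 6))**2 = ((-15 + 12) + (-6*5 + 6))**2 = (-3 + (-1*30 + 6))**2 = (-3 + (-30 + 6))**2 = (-3 - 24)**2 = (-27)**2 = 729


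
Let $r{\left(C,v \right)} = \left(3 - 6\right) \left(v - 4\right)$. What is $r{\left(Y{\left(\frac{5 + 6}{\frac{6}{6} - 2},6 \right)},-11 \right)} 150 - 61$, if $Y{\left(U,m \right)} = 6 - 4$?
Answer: $6689$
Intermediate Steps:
$Y{\left(U,m \right)} = 2$
$r{\left(C,v \right)} = 12 - 3 v$ ($r{\left(C,v \right)} = - 3 \left(-4 + v\right) = 12 - 3 v$)
$r{\left(Y{\left(\frac{5 + 6}{\frac{6}{6} - 2},6 \right)},-11 \right)} 150 - 61 = \left(12 - -33\right) 150 - 61 = \left(12 + 33\right) 150 - 61 = 45 \cdot 150 - 61 = 6750 - 61 = 6689$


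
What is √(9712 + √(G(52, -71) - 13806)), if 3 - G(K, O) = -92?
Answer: √(9712 + I*√13711) ≈ 98.551 + 0.5941*I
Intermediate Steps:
G(K, O) = 95 (G(K, O) = 3 - 1*(-92) = 3 + 92 = 95)
√(9712 + √(G(52, -71) - 13806)) = √(9712 + √(95 - 13806)) = √(9712 + √(-13711)) = √(9712 + I*√13711)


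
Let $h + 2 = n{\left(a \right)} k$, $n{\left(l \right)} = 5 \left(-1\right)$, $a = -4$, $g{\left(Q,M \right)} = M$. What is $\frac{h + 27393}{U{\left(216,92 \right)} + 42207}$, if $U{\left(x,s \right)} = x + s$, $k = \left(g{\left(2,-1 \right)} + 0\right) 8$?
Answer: $\frac{27431}{42515} \approx 0.64521$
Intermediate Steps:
$k = -8$ ($k = \left(-1 + 0\right) 8 = \left(-1\right) 8 = -8$)
$n{\left(l \right)} = -5$
$h = 38$ ($h = -2 - -40 = -2 + 40 = 38$)
$U{\left(x,s \right)} = s + x$
$\frac{h + 27393}{U{\left(216,92 \right)} + 42207} = \frac{38 + 27393}{\left(92 + 216\right) + 42207} = \frac{27431}{308 + 42207} = \frac{27431}{42515}$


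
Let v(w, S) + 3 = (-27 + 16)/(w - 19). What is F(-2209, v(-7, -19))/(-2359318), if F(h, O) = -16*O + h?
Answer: 28181/30671134 ≈ 0.00091881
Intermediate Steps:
v(w, S) = -3 - 11/(-19 + w) (v(w, S) = -3 + (-27 + 16)/(w - 19) = -3 - 11/(-19 + w))
F(h, O) = h - 16*O
F(-2209, v(-7, -19))/(-2359318) = (-2209 - 16*(46 - 3*(-7))/(-19 - 7))/(-2359318) = (-2209 - 16*(46 + 21)/(-26))*(-1/2359318) = (-2209 - (-8)*67/13)*(-1/2359318) = (-2209 - 16*(-67/26))*(-1/2359318) = (-2209 + 536/13)*(-1/2359318) = -28181/13*(-1/2359318) = 28181/30671134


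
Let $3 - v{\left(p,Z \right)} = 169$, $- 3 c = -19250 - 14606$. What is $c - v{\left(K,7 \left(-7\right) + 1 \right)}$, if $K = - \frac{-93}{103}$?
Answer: $\frac{34354}{3} \approx 11451.0$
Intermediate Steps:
$c = \frac{33856}{3}$ ($c = - \frac{-19250 - 14606}{3} = \left(- \frac{1}{3}\right) \left(-33856\right) = \frac{33856}{3} \approx 11285.0$)
$K = \frac{93}{103}$ ($K = - \frac{-93}{103} = \left(-1\right) \left(- \frac{93}{103}\right) = \frac{93}{103} \approx 0.90291$)
$v{\left(p,Z \right)} = -166$ ($v{\left(p,Z \right)} = 3 - 169 = -166$)
$c - v{\left(K,7 \left(-7\right) + 1 \right)} = \frac{33856}{3} - -166 = \frac{33856}{3} + 166 = \frac{34354}{3}$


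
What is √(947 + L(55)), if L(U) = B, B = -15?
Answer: 2*√233 ≈ 30.529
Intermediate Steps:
L(U) = -15
√(947 + L(55)) = √(947 - 15) = √932 = 2*√233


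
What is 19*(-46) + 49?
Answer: -825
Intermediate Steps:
19*(-46) + 49 = -874 + 49 = -825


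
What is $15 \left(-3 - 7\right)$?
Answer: $-150$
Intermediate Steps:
$15 \left(-3 - 7\right) = 15 \left(-10\right) = -150$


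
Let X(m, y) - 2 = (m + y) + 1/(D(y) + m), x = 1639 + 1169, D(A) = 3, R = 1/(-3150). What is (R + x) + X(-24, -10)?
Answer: 8744249/3150 ≈ 2776.0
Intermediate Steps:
R = -1/3150 ≈ -0.00031746
x = 2808
X(m, y) = 2 + m + y + 1/(3 + m) (X(m, y) = 2 + ((m + y) + 1/(3 + m)) = 2 + (m + y + 1/(3 + m)) = 2 + m + y + 1/(3 + m))
(R + x) + X(-24, -10) = (-1/3150 + 2808) + (7 + (-24)² + 3*(-10) + 5*(-24) - 24*(-10))/(3 - 24) = 8845199/3150 + (7 + 576 - 30 - 120 + 240)/(-21) = 8845199/3150 - 1/21*673 = 8845199/3150 - 673/21 = 8744249/3150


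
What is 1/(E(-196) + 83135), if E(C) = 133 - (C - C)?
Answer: 1/83268 ≈ 1.2009e-5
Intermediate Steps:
E(C) = 133 (E(C) = 133 - 1*0 = 133 + 0 = 133)
1/(E(-196) + 83135) = 1/(133 + 83135) = 1/83268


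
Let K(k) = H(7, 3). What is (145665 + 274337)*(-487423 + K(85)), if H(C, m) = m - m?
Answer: -204718634846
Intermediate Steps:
H(C, m) = 0
K(k) = 0
(145665 + 274337)*(-487423 + K(85)) = (145665 + 274337)*(-487423 + 0) = 420002*(-487423) = -204718634846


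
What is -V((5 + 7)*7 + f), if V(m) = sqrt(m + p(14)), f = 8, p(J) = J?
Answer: -sqrt(106) ≈ -10.296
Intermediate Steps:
V(m) = sqrt(14 + m) (V(m) = sqrt(m + 14) = sqrt(14 + m))
-V((5 + 7)*7 + f) = -sqrt(14 + ((5 + 7)*7 + 8)) = -sqrt(14 + (12*7 + 8)) = -sqrt(14 + (84 + 8)) = -sqrt(14 + 92) = -sqrt(106)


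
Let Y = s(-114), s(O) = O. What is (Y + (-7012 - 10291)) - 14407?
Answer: -31824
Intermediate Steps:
Y = -114
(Y + (-7012 - 10291)) - 14407 = (-114 + (-7012 - 10291)) - 14407 = (-114 - 17303) - 14407 = -17417 - 14407 = -31824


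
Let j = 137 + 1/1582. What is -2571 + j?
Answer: -3850587/1582 ≈ -2434.0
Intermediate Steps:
j = 216735/1582 (j = 137 + 1/1582 = 216735/1582 ≈ 137.00)
-2571 + j = -2571 + 216735/1582 = -3850587/1582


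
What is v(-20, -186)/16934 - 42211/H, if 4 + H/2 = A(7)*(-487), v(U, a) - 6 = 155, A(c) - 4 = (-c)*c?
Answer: -176936433/185520437 ≈ -0.95373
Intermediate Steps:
A(c) = 4 - c**2 (A(c) = 4 + (-c)*c = 4 - c**2)
v(U, a) = 161 (v(U, a) = 6 + 155 = 161)
H = 43822 (H = -8 + 2*((4 - 1*7**2)*(-487)) = -8 + 2*((4 - 1*49)*(-487)) = -8 + 2*((4 - 49)*(-487)) = -8 + 2*(-45*(-487)) = -8 + 2*21915 = -8 + 43830 = 43822)
v(-20, -186)/16934 - 42211/H = 161/16934 - 42211/43822 = -176936433/185520437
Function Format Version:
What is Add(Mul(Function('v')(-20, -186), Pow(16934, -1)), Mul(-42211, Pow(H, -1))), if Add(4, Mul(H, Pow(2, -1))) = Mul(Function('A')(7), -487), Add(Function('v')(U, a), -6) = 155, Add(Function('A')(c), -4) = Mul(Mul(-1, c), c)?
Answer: Rational(-176936433, 185520437) ≈ -0.95373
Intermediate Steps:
Function('A')(c) = Add(4, Mul(-1, Pow(c, 2))) (Function('A')(c) = Add(4, Mul(Mul(-1, c), c)) = Add(4, Mul(-1, Pow(c, 2))))
Function('v')(U, a) = 161 (Function('v')(U, a) = Add(6, 155) = 161)
H = 43822 (H = Add(-8, Mul(2, Mul(Add(4, Mul(-1, Pow(7, 2))), -487))) = Add(-8, Mul(2, Mul(Add(4, Mul(-1, 49)), -487))) = Add(-8, Mul(2, Mul(Add(4, -49), -487))) = Add(-8, Mul(2, Mul(-45, -487))) = Add(-8, Mul(2, 21915)) = Add(-8, 43830) = 43822)
Add(Mul(Function('v')(-20, -186), Pow(16934, -1)), Mul(-42211, Pow(H, -1))) = Add(Mul(161, Pow(16934, -1)), Mul(-42211, Pow(43822, -1))) = Add(Mul(161, Rational(1, 16934)), Mul(-42211, Rational(1, 43822))) = Add(Rational(161, 16934), Rational(-42211, 43822)) = Rational(-176936433, 185520437)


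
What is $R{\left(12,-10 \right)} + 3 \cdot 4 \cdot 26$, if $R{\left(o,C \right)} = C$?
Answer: $302$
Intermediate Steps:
$R{\left(12,-10 \right)} + 3 \cdot 4 \cdot 26 = -10 + 3 \cdot 4 \cdot 26 = -10 + 12 \cdot 26 = -10 + 312 = 302$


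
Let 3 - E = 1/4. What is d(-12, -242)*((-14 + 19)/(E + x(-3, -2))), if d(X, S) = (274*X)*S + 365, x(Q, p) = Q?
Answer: -15921220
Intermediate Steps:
d(X, S) = 365 + 274*S*X (d(X, S) = 274*S*X + 365 = 365 + 274*S*X)
E = 11/4 (E = 3 - 1/4 = 3 - 1*¼ = 3 - ¼ = 11/4 ≈ 2.7500)
d(-12, -242)*((-14 + 19)/(E + x(-3, -2))) = (365 + 274*(-242)*(-12))*((-14 + 19)/(11/4 - 3)) = (365 + 795696)*(5/(-¼)) = 796061*(5*(-4)) = 796061*(-20) = -15921220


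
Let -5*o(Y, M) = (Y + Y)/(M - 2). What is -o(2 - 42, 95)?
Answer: -16/93 ≈ -0.17204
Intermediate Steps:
o(Y, M) = -2*Y/(5*(-2 + M)) (o(Y, M) = -(Y + Y)/(5*(M - 2)) = -2*Y/(5*(-2 + M)))
-o(2 - 42, 95) = -(-2)*(2 - 42)/(-10 + 5*95) = -(-2)*(-40)/(-10 + 475) = -(-2)*(-40)/465 = -1*16/93 = -16/93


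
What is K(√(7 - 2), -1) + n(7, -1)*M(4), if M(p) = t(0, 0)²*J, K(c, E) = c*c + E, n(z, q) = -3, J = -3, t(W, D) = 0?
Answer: 4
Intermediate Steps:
K(c, E) = E + c² (K(c, E) = c² + E = E + c²)
M(p) = 0 (M(p) = 0²*(-3) = 0*(-3) = 0)
K(√(7 - 2), -1) + n(7, -1)*M(4) = (-1 + (√(7 - 2))²) - 3*0 = (-1 + (√5)²) + 0 = (-1 + 5) + 0 = 4 + 0 = 4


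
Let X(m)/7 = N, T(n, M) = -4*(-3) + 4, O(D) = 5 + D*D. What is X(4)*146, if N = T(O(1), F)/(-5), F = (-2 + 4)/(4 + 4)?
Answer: -16352/5 ≈ -3270.4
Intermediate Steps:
F = ¼ (F = 2/8 = 2*(⅛) = ¼ ≈ 0.25000)
O(D) = 5 + D²
T(n, M) = 16 (T(n, M) = 12 + 4 = 16)
N = -16/5 (N = 16/(-5) = 16*(-⅕) = -16/5 ≈ -3.2000)
X(m) = -112/5 (X(m) = 7*(-16/5) = -112/5)
X(4)*146 = -112/5*146 = -16352/5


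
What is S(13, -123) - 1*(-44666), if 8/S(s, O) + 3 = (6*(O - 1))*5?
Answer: 166291510/3723 ≈ 44666.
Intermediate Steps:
S(s, O) = 8/(-33 + 30*O) (S(s, O) = 8/(-3 + (6*(O - 1))*5) = 8/(-3 + (6*(-1 + O))*5) = 8/(-3 + (-6 + 6*O)*5) = 8/(-3 + (-30 + 30*O)) = 8/(-33 + 30*O))
S(13, -123) - 1*(-44666) = 8/(3*(-11 + 10*(-123))) - 1*(-44666) = 8/(3*(-11 - 1230)) + 44666 = (8/3)/(-1241) + 44666 = (8/3)*(-1/1241) + 44666 = -8/3723 + 44666 = 166291510/3723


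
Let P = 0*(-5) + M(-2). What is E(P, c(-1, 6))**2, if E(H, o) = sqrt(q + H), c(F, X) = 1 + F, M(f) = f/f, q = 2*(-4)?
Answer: -7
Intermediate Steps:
q = -8
M(f) = 1
P = 1 (P = 0*(-5) + 1 = 0 + 1 = 1)
E(H, o) = sqrt(-8 + H)
E(P, c(-1, 6))**2 = (sqrt(-8 + 1))**2 = (sqrt(-7))**2 = (I*sqrt(7))**2 = -7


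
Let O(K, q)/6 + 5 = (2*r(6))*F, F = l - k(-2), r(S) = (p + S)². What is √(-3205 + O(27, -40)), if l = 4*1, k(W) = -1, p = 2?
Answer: 11*√5 ≈ 24.597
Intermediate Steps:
l = 4
r(S) = (2 + S)²
F = 5 (F = 4 - 1*(-1) = 4 + 1 = 5)
O(K, q) = 3810 (O(K, q) = -30 + 6*((2*(2 + 6)²)*5) = -30 + 6*((2*8²)*5) = -30 + 6*((2*64)*5) = -30 + 6*(128*5) = -30 + 6*640 = -30 + 3840 = 3810)
√(-3205 + O(27, -40)) = √(-3205 + 3810) = √605 = 11*√5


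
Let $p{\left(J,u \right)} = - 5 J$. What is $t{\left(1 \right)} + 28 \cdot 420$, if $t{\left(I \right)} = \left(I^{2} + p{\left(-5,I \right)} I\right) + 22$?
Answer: $11808$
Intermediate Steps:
$t{\left(I \right)} = 22 + I^{2} + 25 I$ ($t{\left(I \right)} = \left(I^{2} + \left(-5\right) \left(-5\right) I\right) + 22 = \left(I^{2} + 25 I\right) + 22 = 22 + I^{2} + 25 I$)
$t{\left(1 \right)} + 28 \cdot 420 = \left(22 + 1^{2} + 25 \cdot 1\right) + 28 \cdot 420 = \left(22 + 1 + 25\right) + 11760 = 48 + 11760 = 11808$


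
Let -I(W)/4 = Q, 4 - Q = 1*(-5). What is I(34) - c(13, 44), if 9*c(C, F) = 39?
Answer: -121/3 ≈ -40.333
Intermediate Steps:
Q = 9 (Q = 4 - (-5) = 4 - 1*(-5) = 4 + 5 = 9)
c(C, F) = 13/3 (c(C, F) = (⅑)*39 = 13/3)
I(W) = -36 (I(W) = -4*9 = -36)
I(34) - c(13, 44) = -36 - 1*13/3 = -36 - 13/3 = -121/3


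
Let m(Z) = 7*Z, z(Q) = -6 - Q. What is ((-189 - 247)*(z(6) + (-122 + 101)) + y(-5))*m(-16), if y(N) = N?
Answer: -1610896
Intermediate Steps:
((-189 - 247)*(z(6) + (-122 + 101)) + y(-5))*m(-16) = ((-189 - 247)*((-6 - 1*6) + (-122 + 101)) - 5)*(7*(-16)) = (-436*((-6 - 6) - 21) - 5)*(-112) = (-436*(-12 - 21) - 5)*(-112) = (-436*(-33) - 5)*(-112) = (14388 - 5)*(-112) = 14383*(-112) = -1610896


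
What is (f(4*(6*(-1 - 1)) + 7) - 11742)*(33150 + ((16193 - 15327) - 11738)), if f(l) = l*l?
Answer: -224138958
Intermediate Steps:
f(l) = l**2
(f(4*(6*(-1 - 1)) + 7) - 11742)*(33150 + ((16193 - 15327) - 11738)) = ((4*(6*(-1 - 1)) + 7)**2 - 11742)*(33150 + ((16193 - 15327) - 11738)) = ((4*(6*(-2)) + 7)**2 - 11742)*(33150 + (866 - 11738)) = ((4*(-12) + 7)**2 - 11742)*(33150 - 10872) = ((-48 + 7)**2 - 11742)*22278 = ((-41)**2 - 11742)*22278 = (1681 - 11742)*22278 = -10061*22278 = -224138958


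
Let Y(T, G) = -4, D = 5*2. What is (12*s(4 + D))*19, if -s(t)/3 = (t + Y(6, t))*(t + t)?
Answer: -191520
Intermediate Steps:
D = 10
s(t) = -6*t*(-4 + t) (s(t) = -3*(t - 4)*(t + t) = -3*(-4 + t)*2*t = -6*t*(-4 + t))
(12*s(4 + D))*19 = (12*(6*(4 + 10)*(4 - (4 + 10))))*19 = (12*(6*14*(4 - 1*14)))*19 = (12*(6*14*(4 - 14)))*19 = (12*(6*14*(-10)))*19 = (12*(-840))*19 = -10080*19 = -191520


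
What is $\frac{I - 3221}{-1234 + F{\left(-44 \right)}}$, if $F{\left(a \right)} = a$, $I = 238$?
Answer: $\frac{2983}{1278} \approx 2.3341$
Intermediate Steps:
$\frac{I - 3221}{-1234 + F{\left(-44 \right)}} = \frac{238 - 3221}{-1234 - 44} = - \frac{2983}{-1278} = \left(-2983\right) \left(- \frac{1}{1278}\right) = \frac{2983}{1278}$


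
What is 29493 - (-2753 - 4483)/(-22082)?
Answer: 325628595/11041 ≈ 29493.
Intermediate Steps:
29493 - (-2753 - 4483)/(-22082) = 29493 - (-7236)*(-1)/22082 = 29493 - 1*3618/11041 = 29493 - 3618/11041 = 325628595/11041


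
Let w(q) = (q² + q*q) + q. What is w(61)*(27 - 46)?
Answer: -142557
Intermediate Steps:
w(q) = q + 2*q² (w(q) = (q² + q²) + q = 2*q² + q = q + 2*q²)
w(61)*(27 - 46) = (61*(1 + 2*61))*(27 - 46) = (61*(1 + 122))*(-19) = (61*123)*(-19) = 7503*(-19) = -142557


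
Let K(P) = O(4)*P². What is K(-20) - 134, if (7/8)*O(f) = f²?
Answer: 50262/7 ≈ 7180.3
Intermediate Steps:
O(f) = 8*f²/7
K(P) = 128*P²/7 (K(P) = ((8/7)*4²)*P² = ((8/7)*16)*P² = 128*P²/7)
K(-20) - 134 = (128/7)*(-20)² - 134 = (128/7)*400 - 134 = 51200/7 - 134 = 50262/7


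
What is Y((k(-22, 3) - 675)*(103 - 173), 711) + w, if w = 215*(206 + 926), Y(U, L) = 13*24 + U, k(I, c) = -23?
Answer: 292552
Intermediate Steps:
Y(U, L) = 312 + U
w = 243380 (w = 215*1132 = 243380)
Y((k(-22, 3) - 675)*(103 - 173), 711) + w = (312 + (-23 - 675)*(103 - 173)) + 243380 = (312 - 698*(-70)) + 243380 = (312 + 48860) + 243380 = 49172 + 243380 = 292552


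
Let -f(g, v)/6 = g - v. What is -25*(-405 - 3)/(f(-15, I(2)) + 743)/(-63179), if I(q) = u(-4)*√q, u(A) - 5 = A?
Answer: -8496600/43834664243 + 61200*√2/43834664243 ≈ -0.00019186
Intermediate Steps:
u(A) = 5 + A
I(q) = √q (I(q) = (5 - 4)*√q = 1*√q = √q)
f(g, v) = -6*g + 6*v (f(g, v) = -6*(g - v) = -6*g + 6*v)
-25*(-405 - 3)/(f(-15, I(2)) + 743)/(-63179) = -25*(-405 - 3)/((-6*(-15) + 6*√2) + 743)/(-63179) = -(-10200)/((90 + 6*√2) + 743)*(-1/63179) = -(-10200)/(833 + 6*√2)*(-1/63179) = (10200/(833 + 6*√2))*(-1/63179) = -10200/(63179*(833 + 6*√2))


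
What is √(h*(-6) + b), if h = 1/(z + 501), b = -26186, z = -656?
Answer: 22*I*√1299830/155 ≈ 161.82*I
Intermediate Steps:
h = -1/155 (h = 1/(-656 + 501) = 1/(-155) = -1/155 ≈ -0.0064516)
√(h*(-6) + b) = √(-1/155*(-6) - 26186) = √(6/155 - 26186) = √(-4058824/155) = 22*I*√1299830/155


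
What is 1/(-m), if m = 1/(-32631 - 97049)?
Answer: 129680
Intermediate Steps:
m = -1/129680 (m = 1/(-129680) = -1/129680 ≈ -7.7113e-6)
1/(-m) = 1/(-1*(-1/129680)) = 1/(1/129680) = 129680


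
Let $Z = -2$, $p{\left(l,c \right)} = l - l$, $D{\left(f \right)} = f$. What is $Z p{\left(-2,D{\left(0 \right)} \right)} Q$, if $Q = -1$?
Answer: $0$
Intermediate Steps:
$p{\left(l,c \right)} = 0$
$Z p{\left(-2,D{\left(0 \right)} \right)} Q = \left(-2\right) 0 \left(-1\right) = 0 \left(-1\right) = 0$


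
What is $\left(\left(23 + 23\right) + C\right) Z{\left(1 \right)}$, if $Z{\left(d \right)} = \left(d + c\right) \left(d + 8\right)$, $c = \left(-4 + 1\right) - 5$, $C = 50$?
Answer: $-6048$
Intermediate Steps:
$c = -8$ ($c = -3 - 5 = -8$)
$Z{\left(d \right)} = \left(-8 + d\right) \left(8 + d\right)$ ($Z{\left(d \right)} = \left(d - 8\right) \left(d + 8\right) = \left(-8 + d\right) \left(8 + d\right)$)
$\left(\left(23 + 23\right) + C\right) Z{\left(1 \right)} = \left(\left(23 + 23\right) + 50\right) \left(-64 + 1^{2}\right) = \left(46 + 50\right) \left(-64 + 1\right) = 96 \left(-63\right) = -6048$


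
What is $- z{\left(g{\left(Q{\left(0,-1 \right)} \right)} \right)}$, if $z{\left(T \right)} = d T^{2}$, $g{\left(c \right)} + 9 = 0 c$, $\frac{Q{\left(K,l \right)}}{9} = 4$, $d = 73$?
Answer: $-5913$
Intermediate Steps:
$Q{\left(K,l \right)} = 36$ ($Q{\left(K,l \right)} = 9 \cdot 4 = 36$)
$g{\left(c \right)} = -9$ ($g{\left(c \right)} = -9 + 0 c = -9 + 0 = -9$)
$z{\left(T \right)} = 73 T^{2}$
$- z{\left(g{\left(Q{\left(0,-1 \right)} \right)} \right)} = - 73 \left(-9\right)^{2} = - 73 \cdot 81 = \left(-1\right) 5913 = -5913$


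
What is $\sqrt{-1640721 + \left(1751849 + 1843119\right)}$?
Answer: $\sqrt{1954247} \approx 1397.9$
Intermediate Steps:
$\sqrt{-1640721 + \left(1751849 + 1843119\right)} = \sqrt{-1640721 + 3594968} = \sqrt{1954247}$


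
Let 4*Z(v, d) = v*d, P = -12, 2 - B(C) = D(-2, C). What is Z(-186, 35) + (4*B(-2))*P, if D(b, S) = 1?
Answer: -3351/2 ≈ -1675.5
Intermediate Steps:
B(C) = 1 (B(C) = 2 - 1*1 = 2 - 1 = 1)
Z(v, d) = d*v/4 (Z(v, d) = (v*d)/4 = (d*v)/4 = d*v/4)
Z(-186, 35) + (4*B(-2))*P = (1/4)*35*(-186) + (4*1)*(-12) = -3255/2 + 4*(-12) = -3255/2 - 48 = -3351/2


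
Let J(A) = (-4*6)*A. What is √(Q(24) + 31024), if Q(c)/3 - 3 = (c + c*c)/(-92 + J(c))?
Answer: √865404187/167 ≈ 176.15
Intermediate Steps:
J(A) = -24*A
Q(c) = 9 + 3*(c + c²)/(-92 - 24*c) (Q(c) = 9 + 3*((c + c*c)/(-92 - 24*c)) = 9 + 3*((c + c²)/(-92 - 24*c)) = 9 + 3*(c + c²)/(-92 - 24*c))
√(Q(24) + 31024) = √(3*(276 - 1*24² + 71*24)/(4*(23 + 6*24)) + 31024) = √(3*(276 - 1*576 + 1704)/(4*(23 + 144)) + 31024) = √((¾)*(276 - 576 + 1704)/167 + 31024) = √((¾)*(1/167)*1404 + 31024) = √(1053/167 + 31024) = √(5182061/167) = √865404187/167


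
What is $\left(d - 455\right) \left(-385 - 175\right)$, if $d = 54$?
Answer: $224560$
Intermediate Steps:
$\left(d - 455\right) \left(-385 - 175\right) = \left(54 - 455\right) \left(-385 - 175\right) = \left(-401\right) \left(-560\right) = 224560$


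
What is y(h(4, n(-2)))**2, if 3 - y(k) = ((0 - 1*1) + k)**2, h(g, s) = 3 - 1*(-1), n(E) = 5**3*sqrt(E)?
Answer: 36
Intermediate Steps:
n(E) = 125*sqrt(E)
h(g, s) = 4 (h(g, s) = 3 + 1 = 4)
y(k) = 3 - (-1 + k)**2 (y(k) = 3 - ((0 - 1*1) + k)**2 = 3 - ((0 - 1) + k)**2 = 3 - (-1 + k)**2)
y(h(4, n(-2)))**2 = (3 - (-1 + 4)**2)**2 = (3 - 1*3**2)**2 = (3 - 1*9)**2 = (3 - 9)**2 = (-6)**2 = 36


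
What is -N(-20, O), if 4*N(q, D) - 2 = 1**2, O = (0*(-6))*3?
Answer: -3/4 ≈ -0.75000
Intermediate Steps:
O = 0 (O = 0*3 = 0)
N(q, D) = 3/4 (N(q, D) = 1/2 + (1/4)*1**2 = 1/2 + (1/4)*1 = 1/2 + 1/4 = 3/4)
-N(-20, O) = -1*3/4 = -3/4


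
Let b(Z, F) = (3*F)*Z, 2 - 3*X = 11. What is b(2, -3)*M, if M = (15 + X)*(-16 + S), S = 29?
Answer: -2808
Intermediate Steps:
X = -3 (X = ⅔ - ⅓*11 = ⅔ - 11/3 = -3)
M = 156 (M = (15 - 3)*(-16 + 29) = 12*13 = 156)
b(Z, F) = 3*F*Z
b(2, -3)*M = (3*(-3)*2)*156 = -18*156 = -2808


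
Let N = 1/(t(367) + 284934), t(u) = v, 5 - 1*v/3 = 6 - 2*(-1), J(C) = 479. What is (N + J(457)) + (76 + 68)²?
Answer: 6044683876/284925 ≈ 21215.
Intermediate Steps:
v = -9 (v = 15 - 3*(6 - 2*(-1)) = 15 - 3*(6 + 2) = 15 - 3*8 = 15 - 24 = -9)
t(u) = -9
N = 1/284925 (N = 1/(-9 + 284934) = 1/284925 ≈ 3.5097e-6)
(N + J(457)) + (76 + 68)² = (1/284925 + 479) + (76 + 68)² = 136479076/284925 + 144² = 136479076/284925 + 20736 = 6044683876/284925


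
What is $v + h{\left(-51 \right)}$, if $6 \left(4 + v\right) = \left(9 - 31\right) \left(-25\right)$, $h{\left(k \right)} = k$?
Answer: $\frac{110}{3} \approx 36.667$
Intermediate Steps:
$v = \frac{263}{3}$ ($v = -4 + \frac{\left(9 - 31\right) \left(-25\right)}{6} = -4 + \frac{\left(-22\right) \left(-25\right)}{6} = -4 + \frac{1}{6} \cdot 550 = -4 + \frac{275}{3} = \frac{263}{3} \approx 87.667$)
$v + h{\left(-51 \right)} = \frac{263}{3} - 51 = \frac{110}{3}$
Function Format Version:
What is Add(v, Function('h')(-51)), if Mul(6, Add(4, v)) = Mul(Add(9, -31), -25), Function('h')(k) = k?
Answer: Rational(110, 3) ≈ 36.667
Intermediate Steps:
v = Rational(263, 3) (v = Add(-4, Mul(Rational(1, 6), Mul(Add(9, -31), -25))) = Add(-4, Mul(Rational(1, 6), Mul(-22, -25))) = Add(-4, Mul(Rational(1, 6), 550)) = Add(-4, Rational(275, 3)) = Rational(263, 3) ≈ 87.667)
Add(v, Function('h')(-51)) = Add(Rational(263, 3), -51) = Rational(110, 3)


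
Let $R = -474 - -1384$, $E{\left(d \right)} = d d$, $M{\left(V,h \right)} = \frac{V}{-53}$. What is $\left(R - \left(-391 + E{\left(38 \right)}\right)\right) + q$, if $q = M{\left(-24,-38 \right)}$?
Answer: $- \frac{7555}{53} \approx -142.55$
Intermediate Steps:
$M{\left(V,h \right)} = - \frac{V}{53}$ ($M{\left(V,h \right)} = V \left(- \frac{1}{53}\right) = - \frac{V}{53}$)
$E{\left(d \right)} = d^{2}$
$q = \frac{24}{53}$ ($q = \left(- \frac{1}{53}\right) \left(-24\right) = \frac{24}{53} \approx 0.45283$)
$R = 910$ ($R = -474 + 1384 = 910$)
$\left(R - \left(-391 + E{\left(38 \right)}\right)\right) + q = \left(910 + \left(391 - 38^{2}\right)\right) + \frac{24}{53} = \left(910 + \left(391 - 1444\right)\right) + \frac{24}{53} = \left(910 - 1053\right) + \frac{24}{53} = -143 + \frac{24}{53} = - \frac{7555}{53}$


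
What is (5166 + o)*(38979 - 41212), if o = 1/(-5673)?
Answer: -65441899061/5673 ≈ -1.1536e+7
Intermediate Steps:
o = -1/5673 ≈ -0.00017627
(5166 + o)*(38979 - 41212) = (5166 - 1/5673)*(38979 - 41212) = (29306717/5673)*(-2233) = -65441899061/5673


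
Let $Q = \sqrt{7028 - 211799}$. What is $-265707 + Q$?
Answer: $-265707 + 7 i \sqrt{4179} \approx -2.6571 \cdot 10^{5} + 452.52 i$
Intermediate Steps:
$Q = 7 i \sqrt{4179}$ ($Q = \sqrt{-204771} = 7 i \sqrt{4179} \approx 452.52 i$)
$-265707 + Q = -265707 + 7 i \sqrt{4179}$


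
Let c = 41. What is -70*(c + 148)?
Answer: -13230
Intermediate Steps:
-70*(c + 148) = -70*(41 + 148) = -70*189 = -13230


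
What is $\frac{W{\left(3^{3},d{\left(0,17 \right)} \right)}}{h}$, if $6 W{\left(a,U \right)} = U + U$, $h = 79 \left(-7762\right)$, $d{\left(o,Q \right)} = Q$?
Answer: $- \frac{17}{1839594} \approx -9.2412 \cdot 10^{-6}$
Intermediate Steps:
$h = -613198$
$W{\left(a,U \right)} = \frac{U}{3}$ ($W{\left(a,U \right)} = \frac{U + U}{6} = \frac{2 U}{6} = \frac{U}{3}$)
$\frac{W{\left(3^{3},d{\left(0,17 \right)} \right)}}{h} = \frac{\frac{1}{3} \cdot 17}{-613198} = \frac{17}{3} \left(- \frac{1}{613198}\right) = - \frac{17}{1839594}$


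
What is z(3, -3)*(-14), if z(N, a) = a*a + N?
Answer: -168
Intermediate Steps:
z(N, a) = N + a² (z(N, a) = a² + N = N + a²)
z(3, -3)*(-14) = (3 + (-3)²)*(-14) = (3 + 9)*(-14) = 12*(-14) = -168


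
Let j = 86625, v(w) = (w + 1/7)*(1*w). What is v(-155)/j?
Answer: 33604/121275 ≈ 0.27709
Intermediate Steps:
v(w) = w*(⅐ + w) (v(w) = (w + ⅐)*w = (⅐ + w)*w = w*(⅐ + w))
v(-155)/j = -155*(⅐ - 155)/86625 = -155*(-1084/7)*(1/86625) = (168020/7)*(1/86625) = 33604/121275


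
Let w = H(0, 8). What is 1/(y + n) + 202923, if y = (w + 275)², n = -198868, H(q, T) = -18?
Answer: 26952029936/132819 ≈ 2.0292e+5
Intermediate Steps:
w = -18
y = 66049 (y = (-18 + 275)² = 257² = 66049)
1/(y + n) + 202923 = 1/(66049 - 198868) + 202923 = 1/(-132819) + 202923 = -1/132819 + 202923 = 26952029936/132819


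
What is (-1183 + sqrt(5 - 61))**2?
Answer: 1399433 - 4732*I*sqrt(14) ≈ 1.3994e+6 - 17706.0*I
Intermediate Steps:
(-1183 + sqrt(5 - 61))**2 = (-1183 + sqrt(-56))**2 = (-1183 + 2*I*sqrt(14))**2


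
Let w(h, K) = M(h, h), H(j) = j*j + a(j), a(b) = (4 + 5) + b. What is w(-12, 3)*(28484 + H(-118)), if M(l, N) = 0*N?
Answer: 0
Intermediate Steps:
a(b) = 9 + b
H(j) = 9 + j + j² (H(j) = j*j + (9 + j) = j² + (9 + j) = 9 + j + j²)
M(l, N) = 0
w(h, K) = 0
w(-12, 3)*(28484 + H(-118)) = 0*(28484 + (9 - 118 + (-118)²)) = 0*(28484 + (9 - 118 + 13924)) = 0*(28484 + 13815) = 0*42299 = 0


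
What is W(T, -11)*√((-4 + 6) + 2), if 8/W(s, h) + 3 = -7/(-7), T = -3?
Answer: -8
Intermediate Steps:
W(s, h) = -4 (W(s, h) = 8/(-3 - 7/(-7)) = 8/(-3 - 7*(-⅐)) = 8/(-3 + 1) = 8/(-2) = 8*(-½) = -4)
W(T, -11)*√((-4 + 6) + 2) = -4*√((-4 + 6) + 2) = -4*√(2 + 2) = -4*√4 = -4*2 = -8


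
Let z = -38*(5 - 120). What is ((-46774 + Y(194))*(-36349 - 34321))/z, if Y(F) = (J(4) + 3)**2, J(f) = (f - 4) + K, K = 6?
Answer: 329979431/437 ≈ 7.5510e+5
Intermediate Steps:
J(f) = 2 + f (J(f) = (f - 4) + 6 = (-4 + f) + 6 = 2 + f)
z = 4370 (z = -38*(-115) = 4370)
Y(F) = 81 (Y(F) = ((2 + 4) + 3)**2 = (6 + 3)**2 = 9**2 = 81)
((-46774 + Y(194))*(-36349 - 34321))/z = ((-46774 + 81)*(-36349 - 34321))/4370 = -46693*(-70670)*(1/4370) = 3299794310*(1/4370) = 329979431/437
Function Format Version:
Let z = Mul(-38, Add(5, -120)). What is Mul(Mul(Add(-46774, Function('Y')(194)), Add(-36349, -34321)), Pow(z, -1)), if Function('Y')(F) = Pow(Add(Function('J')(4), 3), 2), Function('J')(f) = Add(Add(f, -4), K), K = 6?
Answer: Rational(329979431, 437) ≈ 7.5510e+5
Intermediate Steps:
Function('J')(f) = Add(2, f) (Function('J')(f) = Add(Add(f, -4), 6) = Add(Add(-4, f), 6) = Add(2, f))
z = 4370 (z = Mul(-38, -115) = 4370)
Function('Y')(F) = 81 (Function('Y')(F) = Pow(Add(Add(2, 4), 3), 2) = Pow(Add(6, 3), 2) = Pow(9, 2) = 81)
Mul(Mul(Add(-46774, Function('Y')(194)), Add(-36349, -34321)), Pow(z, -1)) = Mul(Mul(Add(-46774, 81), Add(-36349, -34321)), Pow(4370, -1)) = Mul(Mul(-46693, -70670), Rational(1, 4370)) = Mul(3299794310, Rational(1, 4370)) = Rational(329979431, 437)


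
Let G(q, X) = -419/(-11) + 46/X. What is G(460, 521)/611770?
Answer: 43761/701210774 ≈ 6.2408e-5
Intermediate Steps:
G(q, X) = 419/11 + 46/X (G(q, X) = -419*(-1/11) + 46/X = 419/11 + 46/X)
G(460, 521)/611770 = (419/11 + 46/521)/611770 = (419/11 + 46*(1/521))*(1/611770) = (419/11 + 46/521)*(1/611770) = (218805/5731)*(1/611770) = 43761/701210774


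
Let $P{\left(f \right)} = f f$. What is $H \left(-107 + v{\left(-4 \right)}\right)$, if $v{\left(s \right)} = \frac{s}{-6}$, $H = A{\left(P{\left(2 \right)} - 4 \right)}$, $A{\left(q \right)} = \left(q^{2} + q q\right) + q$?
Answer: $0$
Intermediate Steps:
$P{\left(f \right)} = f^{2}$
$A{\left(q \right)} = q + 2 q^{2}$ ($A{\left(q \right)} = \left(q^{2} + q^{2}\right) + q = 2 q^{2} + q = q + 2 q^{2}$)
$H = 0$ ($H = \left(2^{2} - 4\right) \left(1 + 2 \left(2^{2} - 4\right)\right) = \left(4 - 4\right) \left(1 + 2 \left(4 - 4\right)\right) = 0 \left(1 + 2 \cdot 0\right) = 0 \left(1 + 0\right) = 0 \cdot 1 = 0$)
$v{\left(s \right)} = - \frac{s}{6}$ ($v{\left(s \right)} = s \left(- \frac{1}{6}\right) = - \frac{s}{6}$)
$H \left(-107 + v{\left(-4 \right)}\right) = 0 \left(-107 - - \frac{2}{3}\right) = 0 \left(-107 + \frac{2}{3}\right) = 0 \left(- \frac{319}{3}\right) = 0$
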